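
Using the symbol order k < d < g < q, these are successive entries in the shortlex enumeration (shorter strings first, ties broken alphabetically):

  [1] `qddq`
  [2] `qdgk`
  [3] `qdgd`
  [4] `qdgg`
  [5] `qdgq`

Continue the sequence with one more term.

qdqk

The successor of qdgq increments the rightmost position that isn't already q and resets every position after it to k.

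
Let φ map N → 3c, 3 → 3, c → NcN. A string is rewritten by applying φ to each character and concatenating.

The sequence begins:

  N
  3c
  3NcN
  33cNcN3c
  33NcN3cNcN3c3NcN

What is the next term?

333cNcN3c3NcN3cNcN3c3NcN33cNcN3c

φ(33NcN3cNcN3c3NcN) expands symbol-by-symbol to 3 3 3c NcN 3c 3 NcN 3c NcN 3c 3 NcN 3 3c NcN 3c; joining the 16 pieces gives the next term.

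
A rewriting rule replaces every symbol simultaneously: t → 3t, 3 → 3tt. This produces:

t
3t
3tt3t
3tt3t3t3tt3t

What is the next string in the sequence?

3tt3t3t3tt3t3tt3t3tt3t3t3tt3t

Rewriting each symbol of 3tt3t3t3tt3t: 3→3tt, t→3t, t→3t, 3→3tt, t→3t, 3→3tt, t→3t, 3→3tt, t→3t, t→3t, 3→3tt, t→3t, which concatenates to 3tt 3t 3t 3tt 3t 3tt 3t 3tt 3t 3t 3tt 3t.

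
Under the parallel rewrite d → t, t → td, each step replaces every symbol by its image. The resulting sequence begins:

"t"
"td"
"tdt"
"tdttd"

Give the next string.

tdttdtdt

Rewriting each symbol of tdttd: t→td, d→t, t→td, t→td, d→t, which concatenates to td t td td t.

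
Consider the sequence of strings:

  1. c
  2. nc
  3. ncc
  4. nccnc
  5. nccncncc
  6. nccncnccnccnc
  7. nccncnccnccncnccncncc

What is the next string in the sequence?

This is a Fibonacci-style word recurrence s(k) = s(k−1)·s(k−2): e.g. nc·c = ncc.
Continuing: nccncnccnccncnccncncc · nccncnccnccnc gives term 8.

nccncnccnccncnccncnccnccncnccnccnc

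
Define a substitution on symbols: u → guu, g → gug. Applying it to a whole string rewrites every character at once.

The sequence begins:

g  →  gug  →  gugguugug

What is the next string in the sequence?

Apply φ to gugguugug symbol by symbol: g→gug, u→guu, g→gug, g→gug, u→guu, u→guu, g→gug, u→guu, g→gug; joined: gug guu gug gug guu guu gug guu gug.

gugguuguggugguuguugugguugug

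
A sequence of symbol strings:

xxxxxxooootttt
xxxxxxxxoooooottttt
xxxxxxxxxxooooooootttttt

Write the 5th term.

xxxxxxxxxxxxxxooooooooooootttttttt

Term n consists of 2n+2 x's, followed by 2n o's, followed by n+2 t's, where the shown terms are n = 2, 3, 4.
Setting n = 6 gives 14, 12, 8 characters in each block.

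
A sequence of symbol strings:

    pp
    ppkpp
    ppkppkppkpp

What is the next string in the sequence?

Each string is two copies of the previous one joined by 'k'.
One more doubling of ppkppkppkpp gives the answer.

ppkppkppkppkppkppkppkpp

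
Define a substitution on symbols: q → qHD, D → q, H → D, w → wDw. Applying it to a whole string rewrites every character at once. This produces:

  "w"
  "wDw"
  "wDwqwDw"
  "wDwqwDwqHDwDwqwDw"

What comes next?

Applying the rule to each of the 17 symbols of wDwqwDwqHDwDwqwDw gives the pieces wDw q wDw qHD wDw q wDw qHD D q wDw q wDw qHD wDw q wDw, which concatenate to the answer.

wDwqwDwqHDwDwqwDwqHDDqwDwqwDwqHDwDwqwDw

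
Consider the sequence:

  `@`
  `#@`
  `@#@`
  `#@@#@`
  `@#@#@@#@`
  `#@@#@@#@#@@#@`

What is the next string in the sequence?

@#@#@@#@#@@#@@#@#@@#@

This is a Fibonacci-style word recurrence s(k) = s(k−2)·s(k−1): e.g. @·#@ = @#@.
Continuing: @#@#@@#@ · #@@#@@#@#@@#@ gives term 7.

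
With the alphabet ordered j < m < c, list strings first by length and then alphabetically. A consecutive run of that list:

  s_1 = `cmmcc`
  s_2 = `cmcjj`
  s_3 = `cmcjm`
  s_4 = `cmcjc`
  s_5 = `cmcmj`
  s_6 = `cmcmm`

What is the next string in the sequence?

cmcmc

Treat cmcmm as a base-3 numeral over the given alphabet and add one, carrying through any trailing c's.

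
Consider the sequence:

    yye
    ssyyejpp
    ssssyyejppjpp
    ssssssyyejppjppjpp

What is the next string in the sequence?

ssssssssyyejppjppjppjpp

Each term wraps the previous one in ss on the left and jpp on the right.
So the next term is ss·ssssssyyejppjppjpp·jpp.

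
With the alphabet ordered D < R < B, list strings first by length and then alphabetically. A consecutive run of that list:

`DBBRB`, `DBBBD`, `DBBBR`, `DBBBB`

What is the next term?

RDDDD

Find the rightmost character of DBBBB below B, bump it to the next letter, and reset everything to its right to D.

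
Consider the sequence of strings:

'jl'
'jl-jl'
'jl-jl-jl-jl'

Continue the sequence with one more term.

jl-jl-jl-jl-jl-jl-jl-jl

s(k+1) = s(k)·-·s(k) — each term doubles the last with '-' between the halves.
One more doubling of jl-jl-jl-jl gives the answer.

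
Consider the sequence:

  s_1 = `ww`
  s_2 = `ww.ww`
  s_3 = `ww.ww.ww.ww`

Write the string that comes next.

s(k+1) = s(k)·.·s(k) — each term doubles the last with '.' between the halves.
One more doubling of ww.ww.ww.ww gives the answer.

ww.ww.ww.ww.ww.ww.ww.ww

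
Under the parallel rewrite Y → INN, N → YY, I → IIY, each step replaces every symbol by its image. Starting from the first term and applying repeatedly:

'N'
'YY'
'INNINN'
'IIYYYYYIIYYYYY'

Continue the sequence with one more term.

Rewriting the 14 symbols of IIYYYYYIIYYYYY one by one yields IIY IIY INN INN INN INN INN IIY IIY INN INN INN INN INN; concatenated:

IIYIIYINNINNINNINNINNIIYIIYINNINNINNINNINN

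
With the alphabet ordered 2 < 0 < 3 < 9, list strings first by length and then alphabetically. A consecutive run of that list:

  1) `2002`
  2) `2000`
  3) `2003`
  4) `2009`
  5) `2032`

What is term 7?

Stepping forward 2 times from 2032: 2032 → 2030, then the target.

2033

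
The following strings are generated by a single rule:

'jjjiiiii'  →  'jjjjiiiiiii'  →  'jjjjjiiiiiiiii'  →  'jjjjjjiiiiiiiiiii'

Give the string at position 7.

Each string has the form j^{n+1} i^{2n+1}, where the shown terms are n = 2, 3, 4, 5.
Setting n = 8 gives 9, 17 characters in each block.

jjjjjjjjjiiiiiiiiiiiiiiiii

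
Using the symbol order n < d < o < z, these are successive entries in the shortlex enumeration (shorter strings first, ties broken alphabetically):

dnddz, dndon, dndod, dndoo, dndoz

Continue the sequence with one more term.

Treat dndoz as a base-4 numeral over the given alphabet and add one, carrying through any trailing z's.

dndzn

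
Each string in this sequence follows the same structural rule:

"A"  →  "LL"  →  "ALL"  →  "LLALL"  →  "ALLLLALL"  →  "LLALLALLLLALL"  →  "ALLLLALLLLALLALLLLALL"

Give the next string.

LLALLALLLLALLALLLLALLLLALLALLLLALL

Each term (from the third on) is the two preceding terms concatenated in order: term 3 = A·LL = ALL.
So term 8 is LLALLALLLLALL·ALLLLALLLLALLALLLLALL.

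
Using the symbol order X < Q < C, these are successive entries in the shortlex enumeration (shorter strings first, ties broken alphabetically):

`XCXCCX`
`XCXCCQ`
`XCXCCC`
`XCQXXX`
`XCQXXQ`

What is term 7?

XCQXQX

Advancing 2 positions from XCQXXQ through XCQXXQ → XCQXXC reaches term 7.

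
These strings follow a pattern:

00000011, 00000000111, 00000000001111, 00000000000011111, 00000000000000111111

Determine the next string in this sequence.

00000000000000001111111

Term n consists of 2n 0's, followed by n-1 1's, where the shown terms are n = 3, 4, 5, 6, 7.
Setting n = 8 gives 16, 7 characters in each block.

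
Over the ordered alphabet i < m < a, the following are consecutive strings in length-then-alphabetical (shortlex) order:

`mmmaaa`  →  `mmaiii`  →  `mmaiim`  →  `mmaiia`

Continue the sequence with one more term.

Treat mmaiia as a base-3 numeral over the given alphabet and add one, carrying through any trailing a's.

mmaimi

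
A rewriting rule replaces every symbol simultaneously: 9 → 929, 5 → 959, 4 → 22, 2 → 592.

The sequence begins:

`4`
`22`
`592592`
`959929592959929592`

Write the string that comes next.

φ(959929592959929592) expands symbol-by-symbol to 929 959 929 929 592 929 959 929 592 929 959 929 929 592 929 959 929 592; joining the 18 pieces gives the next term.

929959929929592929959929592929959929929592929959929592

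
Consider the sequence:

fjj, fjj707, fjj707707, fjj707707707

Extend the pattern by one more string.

The strings grow by a fixed suffix 707 each time.
Applying this once more to fjj707707707:

fjj707707707707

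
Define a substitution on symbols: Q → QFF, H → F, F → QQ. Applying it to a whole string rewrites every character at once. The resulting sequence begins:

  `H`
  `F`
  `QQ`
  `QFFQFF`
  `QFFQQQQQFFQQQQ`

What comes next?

Replace each of the 14 characters of QFFQQQQQFFQQQQ in place — QFF QQ QQ QFF QFF QFF QFF QFF QQ QQ QFF QFF QFF QFF — and concatenate.

QFFQQQQQFFQFFQFFQFFQFFQQQQQFFQFFQFFQFF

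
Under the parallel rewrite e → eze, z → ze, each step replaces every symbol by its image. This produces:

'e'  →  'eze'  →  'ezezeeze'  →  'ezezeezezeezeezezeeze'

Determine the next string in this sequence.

Replace each of the 21 characters of ezezeezezeezeezezeeze in place — eze ze eze ze eze eze ze eze ze eze eze ze eze eze ze eze ze eze eze ze eze — and concatenate.

ezezeezezeezeezezeezezeezeezezeezeezezeezezeezeezezeeze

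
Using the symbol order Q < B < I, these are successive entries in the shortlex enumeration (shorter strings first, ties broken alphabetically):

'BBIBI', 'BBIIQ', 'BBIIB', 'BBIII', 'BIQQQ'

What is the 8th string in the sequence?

Advancing 3 positions from BIQQQ through BIQQQ → BIQQB → BIQQI reaches term 8.

BIQBQ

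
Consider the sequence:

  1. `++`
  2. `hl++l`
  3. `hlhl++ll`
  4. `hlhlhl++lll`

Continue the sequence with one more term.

s(k+1) = hl·s(k)·l, so each term gains hl as a prefix and l as a suffix.
So the next term is hl·hlhlhl++lll·l.

hlhlhlhl++llll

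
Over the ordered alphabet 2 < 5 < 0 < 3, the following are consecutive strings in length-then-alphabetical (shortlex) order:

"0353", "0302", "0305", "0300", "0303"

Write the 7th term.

Advancing 2 positions from 0303 through 0303 → 0332 reaches term 7.

0335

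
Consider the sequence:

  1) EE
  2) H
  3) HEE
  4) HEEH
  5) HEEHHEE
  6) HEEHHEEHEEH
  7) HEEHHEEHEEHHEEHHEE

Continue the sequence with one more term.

HEEHHEEHEEHHEEHHEEHEEHHEEHEEH

Each term (from the third on) is the previous term followed by the one before it: term 3 = H·EE = HEE.
Continuing: HEEHHEEHEEHHEEHHEE · HEEHHEEHEEH gives term 8.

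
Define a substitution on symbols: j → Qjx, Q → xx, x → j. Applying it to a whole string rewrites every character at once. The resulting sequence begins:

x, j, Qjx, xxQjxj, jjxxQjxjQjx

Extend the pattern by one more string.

QjxQjxjjxxQjxjQjxxxQjxj

Expanding jjxxQjxjQjx: j→Qjx, j→Qjx, x→j, x→j, Q→xx, j→Qjx, x→j, j→Qjx, Q→xx, j→Qjx, x→j. Concatenated: Qjx Qjx j j xx Qjx j Qjx xx Qjx j.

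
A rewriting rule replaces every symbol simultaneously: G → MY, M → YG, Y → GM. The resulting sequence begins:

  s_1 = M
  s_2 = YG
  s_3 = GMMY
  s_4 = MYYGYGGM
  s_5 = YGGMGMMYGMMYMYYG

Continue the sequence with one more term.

GMMYMYYGMYYGYGGMMYYGYGGMYGGMGMMY

Replace each of the 16 characters of YGGMGMMYGMMYMYYG in place — GM MY MY YG MY YG YG GM MY YG YG GM YG GM GM MY — and concatenate.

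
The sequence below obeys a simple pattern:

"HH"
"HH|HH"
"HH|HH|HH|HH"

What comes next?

Every step duplicates the string with '|' between the halves.
Doubling HH|HH|HH|HH with '|' between the halves:

HH|HH|HH|HH|HH|HH|HH|HH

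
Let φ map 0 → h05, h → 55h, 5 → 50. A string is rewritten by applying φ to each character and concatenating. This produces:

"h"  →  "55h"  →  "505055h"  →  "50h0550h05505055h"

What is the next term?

50h0555hh055050h0555hh055050h0550h05505055h

Applying the rule to each of the 17 symbols of 50h0550h05505055h gives the pieces 50 h05 55h h05 50 50 h05 55h h05 50 50 h05 50 h05 50 50 55h, which concatenate to the answer.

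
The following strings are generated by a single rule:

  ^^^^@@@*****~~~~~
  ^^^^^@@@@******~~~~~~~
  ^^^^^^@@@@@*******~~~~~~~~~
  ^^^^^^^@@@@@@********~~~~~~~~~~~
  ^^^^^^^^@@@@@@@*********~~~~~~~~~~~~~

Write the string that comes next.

^^^^^^^^^@@@@@@@@**********~~~~~~~~~~~~~~~

Term n consists of n+1 ^'s, followed by n @'s, followed by n+2 *'s, followed by 2n-1 ~'s, where the shown terms are n = 3, 4, 5, 6, 7.
At n = 8 the blocks have lengths 9, 8, 10, 15.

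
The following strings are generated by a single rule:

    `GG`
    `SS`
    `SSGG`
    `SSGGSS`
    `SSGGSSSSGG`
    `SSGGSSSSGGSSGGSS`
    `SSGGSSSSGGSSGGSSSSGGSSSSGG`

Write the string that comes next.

From term 3 onward, concatenate the last term with the second-to-last: SS·GG = SSGG, SSGG·SS = SSGGSS, …
So term 8 is SSGGSSSSGGSSGGSSSSGGSSSSGG·SSGGSSSSGGSSGGSS.

SSGGSSSSGGSSGGSSSSGGSSSSGGSSGGSSSSGGSSGGSS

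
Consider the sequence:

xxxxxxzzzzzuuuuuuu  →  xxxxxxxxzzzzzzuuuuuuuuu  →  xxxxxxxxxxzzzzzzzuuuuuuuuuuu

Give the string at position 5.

xxxxxxxxxxxxxxzzzzzzzzzuuuuuuuuuuuuuuu

Each string has the form x^{2n} z^{n+2} u^{2n+1}, where the shown terms are n = 3, 4, 5.
For term 5, n = 7, so the run lengths are 14, 9, 15.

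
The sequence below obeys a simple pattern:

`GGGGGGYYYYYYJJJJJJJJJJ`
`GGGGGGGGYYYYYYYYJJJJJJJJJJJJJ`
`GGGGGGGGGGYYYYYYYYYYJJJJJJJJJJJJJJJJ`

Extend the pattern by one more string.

Term n consists of 2n G's, followed by 2n Y's, followed by 3n+1 J's, where the shown terms are n = 3, 4, 5.
For the next term, n = 6, so the run lengths are 12, 12, 19.

GGGGGGGGGGGGYYYYYYYYYYYYJJJJJJJJJJJJJJJJJJJ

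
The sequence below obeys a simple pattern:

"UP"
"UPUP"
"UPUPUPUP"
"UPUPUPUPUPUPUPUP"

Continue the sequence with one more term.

Every step duplicates the string.
One more doubling of UPUPUPUPUPUPUPUP gives the answer.

UPUPUPUPUPUPUPUPUPUPUPUPUPUPUPUP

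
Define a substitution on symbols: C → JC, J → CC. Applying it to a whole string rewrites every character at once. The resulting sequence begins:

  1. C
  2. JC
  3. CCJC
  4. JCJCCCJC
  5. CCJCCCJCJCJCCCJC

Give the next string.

φ(CCJCCCJCJCJCCCJC) expands symbol-by-symbol to JC JC CC JC JC JC CC JC CC JC CC JC JC JC CC JC; joining the 16 pieces gives the next term.

JCJCCCJCJCJCCCJCCCJCCCJCJCJCCCJC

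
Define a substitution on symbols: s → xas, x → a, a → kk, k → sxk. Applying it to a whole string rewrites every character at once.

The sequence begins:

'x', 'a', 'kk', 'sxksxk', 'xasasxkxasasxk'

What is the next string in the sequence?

Replace each of the 14 characters of xasasxkxasasxk in place — a kk xas kk xas a sxk a kk xas kk xas a sxk — and concatenate.

akkxaskkxasasxkakkxaskkxasasxk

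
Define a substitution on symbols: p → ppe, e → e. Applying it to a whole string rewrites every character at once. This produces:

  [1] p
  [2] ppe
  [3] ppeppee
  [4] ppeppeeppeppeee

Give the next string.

Rewriting the 15 symbols of ppeppeeppeppeee one by one yields ppe ppe e ppe ppe e e ppe ppe e ppe ppe e e e; concatenated:

ppeppeeppeppeeeppeppeeppeppeeee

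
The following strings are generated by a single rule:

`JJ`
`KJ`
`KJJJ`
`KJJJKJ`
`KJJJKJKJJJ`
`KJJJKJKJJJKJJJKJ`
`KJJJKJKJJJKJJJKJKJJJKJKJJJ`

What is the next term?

KJJJKJKJJJKJJJKJKJJJKJKJJJKJJJKJKJJJKJJJKJ

This is a Fibonacci-style word recurrence s(k) = s(k−1)·s(k−2): e.g. KJ·JJ = KJJJ.
The next term joins KJJJKJKJJJKJJJKJKJJJKJKJJJ and KJJJKJKJJJKJJJKJ.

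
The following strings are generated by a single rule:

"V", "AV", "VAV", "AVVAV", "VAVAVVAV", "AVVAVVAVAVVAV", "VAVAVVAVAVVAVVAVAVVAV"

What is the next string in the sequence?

AVVAVVAVAVVAVVAVAVVAVAVVAVVAVAVVAV

From term 3 onward, concatenate the second-to-last term with the last: V·AV = VAV, AV·VAV = AVVAV, …
The next term joins AVVAVVAVAVVAV and VAVAVVAVAVVAVVAVAVVAV.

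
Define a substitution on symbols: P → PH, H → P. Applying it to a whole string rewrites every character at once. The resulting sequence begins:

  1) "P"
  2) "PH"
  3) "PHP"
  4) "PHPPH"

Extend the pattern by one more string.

Rewriting each symbol of PHPPH: P→PH, H→P, P→PH, P→PH, H→P, which concatenates to PH P PH PH P.

PHPPHPHP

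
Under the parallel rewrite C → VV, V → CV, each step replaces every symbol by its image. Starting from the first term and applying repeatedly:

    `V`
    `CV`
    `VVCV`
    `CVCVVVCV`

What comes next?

VVCVVVCVCVCVVVCV

Apply φ to CVCVVVCV symbol by symbol: C→VV, V→CV, C→VV, V→CV, V→CV, V→CV, C→VV, V→CV; joined: VV CV VV CV CV CV VV CV.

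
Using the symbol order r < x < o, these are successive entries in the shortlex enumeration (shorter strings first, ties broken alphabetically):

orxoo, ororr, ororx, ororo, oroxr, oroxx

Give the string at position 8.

Continuing the enumeration 2 steps past oroxx: oroxx → oroxo → (answer).

oroor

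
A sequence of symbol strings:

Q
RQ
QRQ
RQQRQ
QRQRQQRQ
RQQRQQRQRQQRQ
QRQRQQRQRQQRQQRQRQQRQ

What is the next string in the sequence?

RQQRQQRQRQQRQQRQRQQRQRQQRQQRQRQQRQ

This is a Fibonacci-style word recurrence s(k) = s(k−2)·s(k−1): e.g. Q·RQ = QRQ.
The next term joins RQQRQQRQRQQRQ and QRQRQQRQRQQRQQRQRQQRQ.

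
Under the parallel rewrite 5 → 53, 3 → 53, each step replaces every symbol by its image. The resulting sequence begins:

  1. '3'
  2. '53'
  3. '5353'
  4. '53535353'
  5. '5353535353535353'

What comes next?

53535353535353535353535353535353

φ(5353535353535353) expands symbol-by-symbol to 53 53 53 53 53 53 53 53 53 53 53 53 53 53 53 53; joining the 16 pieces gives the next term.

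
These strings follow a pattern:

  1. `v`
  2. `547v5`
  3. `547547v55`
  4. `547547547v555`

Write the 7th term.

s(k+1) = 547·s(k)·5, so each term gains 547 as a prefix and 5 as a suffix.
From 547547547v555, 3 further steps: 547547547v555 → 547547547547v5555 → 547547547547547v55555 → (answer).

547547547547547547v555555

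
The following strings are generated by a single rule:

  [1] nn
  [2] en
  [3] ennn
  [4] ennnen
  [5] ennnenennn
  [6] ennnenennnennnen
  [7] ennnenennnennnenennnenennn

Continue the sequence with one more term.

ennnenennnennnenennnenennnennnenennnennnen

This is a Fibonacci-style word recurrence s(k) = s(k−1)·s(k−2): e.g. en·nn = ennn.
So term 8 is ennnenennnennnenennnenennn·ennnenennnennnen.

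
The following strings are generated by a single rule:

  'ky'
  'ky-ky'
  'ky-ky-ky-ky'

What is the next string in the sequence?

ky-ky-ky-ky-ky-ky-ky-ky

Each string is two copies of the previous one joined by '-'.
One more doubling of ky-ky-ky-ky gives the answer.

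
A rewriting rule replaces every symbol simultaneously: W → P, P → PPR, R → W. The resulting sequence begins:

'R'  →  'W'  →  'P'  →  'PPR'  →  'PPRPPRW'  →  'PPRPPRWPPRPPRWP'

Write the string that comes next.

Rewriting the 15 symbols of PPRPPRWPPRPPRWP one by one yields PPR PPR W PPR PPR W P PPR PPR W PPR PPR W P PPR; concatenated:

PPRPPRWPPRPPRWPPPRPPRWPPRPPRWPPPR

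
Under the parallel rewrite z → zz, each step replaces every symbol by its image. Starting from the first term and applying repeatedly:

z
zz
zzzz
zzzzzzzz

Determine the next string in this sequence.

zzzzzzzzzzzzzzzz

Rewriting each symbol of zzzzzzzz: z→zz, z→zz, z→zz, z→zz, z→zz, z→zz, z→zz, z→zz, which concatenates to zz zz zz zz zz zz zz zz.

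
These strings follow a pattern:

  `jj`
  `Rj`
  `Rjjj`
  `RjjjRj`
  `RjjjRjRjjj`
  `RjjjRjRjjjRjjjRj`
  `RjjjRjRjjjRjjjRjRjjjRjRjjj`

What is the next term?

RjjjRjRjjjRjjjRjRjjjRjRjjjRjjjRjRjjjRjjjRj

From term 3 onward, concatenate the last term with the second-to-last: Rj·jj = Rjjj, Rjjj·Rj = RjjjRj, …
Continuing: RjjjRjRjjjRjjjRjRjjjRjRjjj · RjjjRjRjjjRjjjRj gives term 8.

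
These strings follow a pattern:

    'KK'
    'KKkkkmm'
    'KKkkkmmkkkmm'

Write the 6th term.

The strings grow by a fixed suffix kkkmm each time.
From KKkkkmmkkkmm, 3 further steps: KKkkkmmkkkmm → KKkkkmmkkkmmkkkmm → KKkkkmmkkkmmkkkmmkkkmm → (answer).

KKkkkmmkkkmmkkkmmkkkmmkkkmm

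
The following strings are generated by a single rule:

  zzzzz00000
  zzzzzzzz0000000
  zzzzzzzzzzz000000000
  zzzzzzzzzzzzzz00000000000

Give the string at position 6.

zzzzzzzzzzzzzzzzzzzz000000000000000

Each string has the form z^{3n-1} 0^{2n+1}, where the shown terms are n = 2, 3, 4, 5.
For term 6, n = 7, so the run lengths are 20, 15.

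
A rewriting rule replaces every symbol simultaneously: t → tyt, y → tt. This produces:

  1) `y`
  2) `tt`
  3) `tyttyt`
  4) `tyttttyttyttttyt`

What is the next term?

Replace each of the 16 characters of tyttttyttyttttyt in place — tyt tt tyt tyt tyt tyt tt tyt tyt tt tyt tyt tyt tyt tt tyt — and concatenate.

tyttttyttyttyttyttttyttyttttyttyttyttyttttyt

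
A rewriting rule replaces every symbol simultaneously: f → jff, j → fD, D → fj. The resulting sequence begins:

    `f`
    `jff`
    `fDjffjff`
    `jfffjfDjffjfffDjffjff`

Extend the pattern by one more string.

Applying the rule to each of the 21 symbols of jfffjfDjffjfffDjffjff gives the pieces fD jff jff jff fD jff fj fD jff jff fD jff jff jff fj fD jff jff fD jff jff, which concatenate to the answer.

fDjffjffjfffDjfffjfDjffjfffDjffjffjfffjfDjffjfffDjffjff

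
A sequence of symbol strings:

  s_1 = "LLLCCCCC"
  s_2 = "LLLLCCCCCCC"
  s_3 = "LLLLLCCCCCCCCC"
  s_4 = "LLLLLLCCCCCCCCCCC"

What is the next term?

LLLLLLLCCCCCCCCCCCCC

Each string has the form L^{n+1} C^{2n+1}, where the shown terms are n = 2, 3, 4, 5.
At n = 6 the blocks have lengths 7, 13.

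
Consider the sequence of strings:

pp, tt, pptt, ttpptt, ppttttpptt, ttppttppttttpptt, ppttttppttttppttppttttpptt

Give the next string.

ttppttppttttppttppttttppttttppttppttttpptt

Each term (from the third on) is the two preceding terms concatenated in order: term 3 = pp·tt = pptt.
Continuing: ttppttppttttpptt · ppttttppttttppttppttttpptt gives term 8.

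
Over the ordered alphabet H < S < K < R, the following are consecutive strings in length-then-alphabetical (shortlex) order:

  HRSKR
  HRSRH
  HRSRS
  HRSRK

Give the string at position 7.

HRKHS

Advancing 3 positions from HRSRK through HRSRK → HRSRR → HRKHH reaches term 7.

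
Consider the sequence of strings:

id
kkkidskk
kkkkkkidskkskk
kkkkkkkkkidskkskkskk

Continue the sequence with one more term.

s(k+1) = kkk·s(k)·skk, so each term gains kkk as a prefix and skk as a suffix.
Applying this once more to kkkkkkkkkidskkskkskk:

kkkkkkkkkkkkidskkskkskkskk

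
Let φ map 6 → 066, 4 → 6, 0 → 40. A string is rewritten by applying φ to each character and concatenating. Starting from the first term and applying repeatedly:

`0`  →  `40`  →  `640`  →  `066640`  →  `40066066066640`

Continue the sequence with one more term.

φ(40066066066640) expands symbol-by-symbol to 6 40 40 066 066 40 066 066 40 066 066 066 6 40; joining the 14 pieces gives the next term.

640400660664006606640066066066640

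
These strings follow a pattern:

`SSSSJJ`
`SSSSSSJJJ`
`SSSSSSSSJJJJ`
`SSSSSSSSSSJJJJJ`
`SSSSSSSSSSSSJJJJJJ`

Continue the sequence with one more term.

Reading off run lengths: S runs 4, 6, 8, 10, 12; J runs 2, 3, 4, 5, 6 — each is linear in n, where the shown terms are n = 2, 3, 4, 5, 6.
At n = 7 the blocks have lengths 14, 7.

SSSSSSSSSSSSSSJJJJJJJ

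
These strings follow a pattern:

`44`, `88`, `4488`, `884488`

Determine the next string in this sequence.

This is a Fibonacci-style word recurrence s(k) = s(k−2)·s(k−1): e.g. 44·88 = 4488.
The next term joins 4488 and 884488.

4488884488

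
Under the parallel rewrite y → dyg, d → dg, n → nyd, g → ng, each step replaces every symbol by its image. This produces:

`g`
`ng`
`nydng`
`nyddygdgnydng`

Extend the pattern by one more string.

Replace each of the 13 characters of nyddygdgnydng in place — nyd dyg dg dg dyg ng dg ng nyd dyg dg nyd ng — and concatenate.

nyddygdgdgdygngdgngnyddygdgnydng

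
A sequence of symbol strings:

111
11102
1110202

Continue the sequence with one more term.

Every step adds 02 to the end: s(k+1) = s(k)·02.
One more step from 1110202 gives the answer.

111020202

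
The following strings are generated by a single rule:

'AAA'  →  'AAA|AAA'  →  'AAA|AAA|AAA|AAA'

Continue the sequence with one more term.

Each string is two copies of the previous one joined by '|'.
So the next term is two copies of AAA|AAA|AAA|AAA with '|' between the halves.

AAA|AAA|AAA|AAA|AAA|AAA|AAA|AAA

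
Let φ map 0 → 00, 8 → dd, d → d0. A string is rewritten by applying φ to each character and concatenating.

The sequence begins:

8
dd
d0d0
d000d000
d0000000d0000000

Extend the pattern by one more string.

Replace each of the 16 characters of d0000000d0000000 in place — d0 00 00 00 00 00 00 00 d0 00 00 00 00 00 00 00 — and concatenate.

d000000000000000d000000000000000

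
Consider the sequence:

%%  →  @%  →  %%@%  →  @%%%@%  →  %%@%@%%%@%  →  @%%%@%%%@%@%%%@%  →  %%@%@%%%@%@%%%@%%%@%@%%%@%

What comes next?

@%%%@%%%@%@%%%@%%%@%@%%%@%@%%%@%%%@%@%%%@%

Each term (from the third on) is the two preceding terms concatenated in order: term 3 = %%·@% = %%@%.
Continuing: @%%%@%%%@%@%%%@% · %%@%@%%%@%@%%%@%%%@%@%%%@% gives term 8.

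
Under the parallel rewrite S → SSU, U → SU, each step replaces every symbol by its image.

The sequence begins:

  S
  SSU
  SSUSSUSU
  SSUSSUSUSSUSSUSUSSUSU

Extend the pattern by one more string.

Replace each of the 21 characters of SSUSSUSUSSUSSUSUSSUSU in place — SSU SSU SU SSU SSU SU SSU SU SSU SSU SU SSU SSU SU SSU SU SSU SSU SU SSU SU — and concatenate.

SSUSSUSUSSUSSUSUSSUSUSSUSSUSUSSUSSUSUSSUSUSSUSSUSUSSUSU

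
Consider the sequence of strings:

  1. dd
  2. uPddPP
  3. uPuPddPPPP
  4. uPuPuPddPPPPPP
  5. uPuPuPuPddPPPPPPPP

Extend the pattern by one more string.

s(k+1) = uP·s(k)·PP, so each term gains uP as a prefix and PP as a suffix.
One more step from uPuPuPuPddPPPPPPPP gives the answer.

uPuPuPuPuPddPPPPPPPPPP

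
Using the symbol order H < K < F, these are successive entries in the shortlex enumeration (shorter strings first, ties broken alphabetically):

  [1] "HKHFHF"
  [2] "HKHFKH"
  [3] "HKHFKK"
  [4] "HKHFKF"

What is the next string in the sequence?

Treat HKHFKF as a base-3 numeral over the given alphabet and add one, carrying through any trailing F's.

HKHFFH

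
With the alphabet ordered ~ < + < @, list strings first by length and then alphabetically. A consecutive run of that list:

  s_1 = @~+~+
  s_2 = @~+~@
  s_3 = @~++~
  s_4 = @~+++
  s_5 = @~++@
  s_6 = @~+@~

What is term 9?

Advancing 3 positions from @~+@~ through @~+@~ → @~+@+ → @~+@@ reaches term 9.

@~@~~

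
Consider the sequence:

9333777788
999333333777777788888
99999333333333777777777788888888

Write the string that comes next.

Reading off run lengths: 9 runs 1, 3, 5; 3 runs 3, 6, 9; 7 runs 4, 7, 10; 8 runs 2, 5, 8 — each is linear in n (n = 1, 2, …).
Setting n = 4 gives 7, 12, 13, 11 characters in each block.

9999999333333333333777777777777788888888888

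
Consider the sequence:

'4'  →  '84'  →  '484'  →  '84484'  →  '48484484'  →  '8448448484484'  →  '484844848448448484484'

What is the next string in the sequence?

This is a Fibonacci-style word recurrence s(k) = s(k−2)·s(k−1): e.g. 4·84 = 484.
So term 8 is 8448448484484·484844848448448484484.

8448448484484484844848448448484484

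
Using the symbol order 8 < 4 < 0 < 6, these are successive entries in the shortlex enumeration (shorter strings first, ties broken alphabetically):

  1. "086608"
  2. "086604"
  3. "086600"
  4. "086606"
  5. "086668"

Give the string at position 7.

086660

Advancing 2 positions from 086668 through 086668 → 086664 reaches term 7.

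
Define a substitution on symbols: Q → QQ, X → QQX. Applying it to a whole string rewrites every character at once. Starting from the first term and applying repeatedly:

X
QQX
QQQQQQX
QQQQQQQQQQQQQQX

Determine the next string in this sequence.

QQQQQQQQQQQQQQQQQQQQQQQQQQQQQQX

φ(QQQQQQQQQQQQQQX) expands symbol-by-symbol to QQ QQ QQ QQ QQ QQ QQ QQ QQ QQ QQ QQ QQ QQ QQX; joining the 15 pieces gives the next term.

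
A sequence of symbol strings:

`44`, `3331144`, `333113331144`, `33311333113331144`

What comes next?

The strings grow by a fixed prefix 33311 each time.
One more step from 33311333113331144 gives the answer.

3331133311333113331144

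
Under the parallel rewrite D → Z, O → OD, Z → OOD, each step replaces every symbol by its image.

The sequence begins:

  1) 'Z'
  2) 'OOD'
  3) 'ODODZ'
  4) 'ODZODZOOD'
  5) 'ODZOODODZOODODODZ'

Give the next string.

Replace each of the 17 characters of ODZOODODZOODODODZ in place — OD Z OOD OD OD Z OD Z OOD OD OD Z OD Z OD Z OOD — and concatenate.

ODZOODODODZODZOODODODZODZODZOOD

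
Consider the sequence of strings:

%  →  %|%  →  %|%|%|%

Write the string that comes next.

%|%|%|%|%|%|%|%

Every step duplicates the string with '|' between the halves.
So the next term is two copies of %|%|%|% with '|' between the halves.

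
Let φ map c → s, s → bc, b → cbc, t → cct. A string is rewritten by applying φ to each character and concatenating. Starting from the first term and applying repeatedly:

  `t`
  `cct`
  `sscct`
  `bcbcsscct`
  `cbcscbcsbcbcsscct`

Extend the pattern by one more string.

Replace each of the 17 characters of cbcscbcsbcbcsscct in place — s cbc s bc s cbc s bc cbc s cbc s bc bc s s cct — and concatenate.

scbcsbcscbcsbccbcscbcsbcbcsscct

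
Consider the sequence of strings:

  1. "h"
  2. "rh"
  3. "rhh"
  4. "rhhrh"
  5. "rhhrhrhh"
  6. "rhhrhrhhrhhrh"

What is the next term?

This is a Fibonacci-style word recurrence s(k) = s(k−1)·s(k−2): e.g. rh·h = rhh.
So term 7 is rhhrhrhhrhhrh·rhhrhrhh.

rhhrhrhhrhhrhrhhrhrhh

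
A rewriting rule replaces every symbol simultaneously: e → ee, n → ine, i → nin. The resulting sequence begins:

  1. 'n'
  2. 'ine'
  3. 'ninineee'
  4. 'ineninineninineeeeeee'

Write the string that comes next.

Applying the rule to each of the 21 symbols of ineninineninineeeeeee gives the pieces nin ine ee ine nin ine nin ine ee ine nin ine nin ine ee ee ee ee ee ee ee, which concatenate to the answer.

ninineeeineninineninineeeineninineninineeeeeeeeeeeeeee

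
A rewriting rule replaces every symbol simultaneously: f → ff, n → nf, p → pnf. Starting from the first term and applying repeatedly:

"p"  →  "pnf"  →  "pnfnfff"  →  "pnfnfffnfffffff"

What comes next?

Rewriting the 15 symbols of pnfnfffnfffffff one by one yields pnf nf ff nf ff ff ff nf ff ff ff ff ff ff ff; concatenated:

pnfnfffnfffffffnfffffffffffffff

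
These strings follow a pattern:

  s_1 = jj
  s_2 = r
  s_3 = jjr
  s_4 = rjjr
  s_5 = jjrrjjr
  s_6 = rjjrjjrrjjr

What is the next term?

Each term (from the third on) is the two preceding terms concatenated in order: term 3 = jj·r = jjr.
The next term joins jjrrjjr and rjjrjjrrjjr.

jjrrjjrrjjrjjrrjjr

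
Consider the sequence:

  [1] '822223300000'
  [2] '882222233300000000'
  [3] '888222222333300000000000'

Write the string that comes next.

The n-th term is n-1 8's then n+2 2's then n 3's then 3n-1 0's, where the shown terms are n = 2, 3, 4.
Setting n = 5 gives 4, 7, 5, 14 characters in each block.

888822222223333300000000000000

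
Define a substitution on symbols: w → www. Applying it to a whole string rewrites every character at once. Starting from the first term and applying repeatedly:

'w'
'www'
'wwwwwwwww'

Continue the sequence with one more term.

Rewriting each symbol of wwwwwwwww: w→www, w→www, w→www, w→www, w→www, w→www, w→www, w→www, w→www, which concatenates to www www www www www www www www www.

wwwwwwwwwwwwwwwwwwwwwwwwwww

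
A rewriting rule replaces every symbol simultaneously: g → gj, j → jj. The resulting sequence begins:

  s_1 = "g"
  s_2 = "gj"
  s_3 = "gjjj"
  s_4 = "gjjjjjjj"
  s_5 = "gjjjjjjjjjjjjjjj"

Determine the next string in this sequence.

Rewriting the 16 symbols of gjjjjjjjjjjjjjjj one by one yields gj jj jj jj jj jj jj jj jj jj jj jj jj jj jj jj; concatenated:

gjjjjjjjjjjjjjjjjjjjjjjjjjjjjjjj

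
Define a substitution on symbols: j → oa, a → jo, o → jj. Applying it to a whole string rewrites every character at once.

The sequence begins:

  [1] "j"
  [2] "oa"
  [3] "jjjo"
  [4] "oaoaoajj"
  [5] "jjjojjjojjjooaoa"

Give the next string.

oaoaoajjoaoaoajjoaoaoajjjjjojjjo

Replace each of the 16 characters of jjjojjjojjjooaoa in place — oa oa oa jj oa oa oa jj oa oa oa jj jj jo jj jo — and concatenate.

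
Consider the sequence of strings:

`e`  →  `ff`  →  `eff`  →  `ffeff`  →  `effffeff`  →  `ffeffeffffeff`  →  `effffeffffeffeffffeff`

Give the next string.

ffeffeffffeffeffffeffffeffeffffeff

From term 3 onward, concatenate the second-to-last term with the last: e·ff = eff, ff·eff = ffeff, …
The next term joins ffeffeffffeff and effffeffffeffeffffeff.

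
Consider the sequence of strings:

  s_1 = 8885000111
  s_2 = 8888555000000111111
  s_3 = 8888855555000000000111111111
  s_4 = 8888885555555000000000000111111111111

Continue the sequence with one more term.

8888888555555555000000000000000111111111111111

Reading off run lengths: 8 runs 3, 4, 5, 6; 5 runs 1, 3, 5, 7; 0 runs 3, 6, 9, 12; 1 runs 3, 6, 9, 12 — each is linear in n (n = 1, 2, …).
At n = 5 the blocks have lengths 7, 9, 15, 15.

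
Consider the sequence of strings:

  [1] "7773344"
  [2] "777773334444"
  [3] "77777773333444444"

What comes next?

7777777773333344444444

Term n consists of 2n+1 7's, followed by n+1 3's, followed by 2n 4's (n = 1, 2, …).
For the next term, n = 4, so the run lengths are 9, 5, 8.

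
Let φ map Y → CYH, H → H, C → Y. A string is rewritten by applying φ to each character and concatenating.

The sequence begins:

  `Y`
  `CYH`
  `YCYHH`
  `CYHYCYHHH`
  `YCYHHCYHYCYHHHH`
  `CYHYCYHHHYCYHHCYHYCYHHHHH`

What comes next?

φ(CYHYCYHHHYCYHHCYHYCYHHHHH) expands symbol-by-symbol to Y CYH H CYH Y CYH H H H CYH Y CYH H H Y CYH H CYH Y CYH H H H H H; joining the 25 pieces gives the next term.

YCYHHCYHYCYHHHHCYHYCYHHHYCYHHCYHYCYHHHHHH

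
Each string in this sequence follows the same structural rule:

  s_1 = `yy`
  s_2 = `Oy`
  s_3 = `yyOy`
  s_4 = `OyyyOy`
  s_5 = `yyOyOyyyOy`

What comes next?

OyyyOyyyOyOyyyOy

Each term (from the third on) is the two preceding terms concatenated in order: term 3 = yy·Oy = yyOy.
Continuing: OyyyOy · yyOyOyyyOy gives term 6.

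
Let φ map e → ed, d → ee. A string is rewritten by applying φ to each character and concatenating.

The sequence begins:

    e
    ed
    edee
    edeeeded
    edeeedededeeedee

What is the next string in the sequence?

φ(edeeedededeeedee) expands symbol-by-symbol to ed ee ed ed ed ee ed ee ed ee ed ed ed ee ed ed; joining the 16 pieces gives the next term.

edeeedededeeedeeedeeedededeeeded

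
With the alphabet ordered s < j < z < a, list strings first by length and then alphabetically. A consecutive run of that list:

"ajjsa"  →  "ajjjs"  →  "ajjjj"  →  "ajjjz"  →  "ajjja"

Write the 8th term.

ajjzz

Continuing the enumeration 3 steps past ajjja: ajjja → ajjzs → ajjzj → (answer).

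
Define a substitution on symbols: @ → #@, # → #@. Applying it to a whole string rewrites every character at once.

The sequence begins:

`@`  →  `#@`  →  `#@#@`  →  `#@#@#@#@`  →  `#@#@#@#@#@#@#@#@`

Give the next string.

#@#@#@#@#@#@#@#@#@#@#@#@#@#@#@#@

φ(#@#@#@#@#@#@#@#@) expands symbol-by-symbol to #@ #@ #@ #@ #@ #@ #@ #@ #@ #@ #@ #@ #@ #@ #@ #@; joining the 16 pieces gives the next term.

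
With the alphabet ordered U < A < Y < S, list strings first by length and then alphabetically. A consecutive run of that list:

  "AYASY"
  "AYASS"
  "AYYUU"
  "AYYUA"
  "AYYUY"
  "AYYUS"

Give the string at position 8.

Continuing the enumeration 2 steps past AYYUS: AYYUS → AYYAU → (answer).

AYYAA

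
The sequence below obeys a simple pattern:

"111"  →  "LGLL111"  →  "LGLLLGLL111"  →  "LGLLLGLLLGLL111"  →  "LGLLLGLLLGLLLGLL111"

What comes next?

Each term is the previous one with LGLL prepended.
One more step from LGLLLGLLLGLLLGLL111 gives the answer.

LGLLLGLLLGLLLGLLLGLL111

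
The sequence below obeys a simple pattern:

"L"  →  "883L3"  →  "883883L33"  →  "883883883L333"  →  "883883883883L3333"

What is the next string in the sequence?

883883883883883L33333

Every step adds 883 to the front and 3 to the end of the previous string.
So the next term is 883·883883883883L3333·3.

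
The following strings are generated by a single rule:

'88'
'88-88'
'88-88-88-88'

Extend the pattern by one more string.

s(k+1) = s(k)·-·s(k) — each term doubles the last with '-' between the halves.
So the next term is two copies of 88-88-88-88 with '-' between the halves.

88-88-88-88-88-88-88-88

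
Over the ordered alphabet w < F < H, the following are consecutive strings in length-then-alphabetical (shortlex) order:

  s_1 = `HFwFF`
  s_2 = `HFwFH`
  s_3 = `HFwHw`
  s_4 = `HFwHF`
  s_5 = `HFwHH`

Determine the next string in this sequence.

HFFww

The successor of HFwHH increments the rightmost position that isn't already H and resets every position after it to w.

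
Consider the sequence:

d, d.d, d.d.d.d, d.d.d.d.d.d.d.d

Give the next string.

Every step duplicates the string with '.' between the halves.
Doubling d.d.d.d.d.d.d.d with '.' between the halves:

d.d.d.d.d.d.d.d.d.d.d.d.d.d.d.d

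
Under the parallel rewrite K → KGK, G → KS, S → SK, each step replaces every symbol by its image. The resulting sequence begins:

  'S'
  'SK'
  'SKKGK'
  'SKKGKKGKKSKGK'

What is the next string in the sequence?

Replace each of the 13 characters of SKKGKKGKKSKGK in place — SK KGK KGK KS KGK KGK KS KGK KGK SK KGK KS KGK — and concatenate.

SKKGKKGKKSKGKKGKKSKGKKGKSKKGKKSKGK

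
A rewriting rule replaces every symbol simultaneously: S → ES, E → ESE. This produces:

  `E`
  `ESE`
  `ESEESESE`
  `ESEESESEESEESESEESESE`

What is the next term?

ESEESESEESEESESEESESEESEESESEESEESESEESESEESEESESEESESE

Replace each of the 21 characters of ESEESESEESEESESEESESE in place — ESE ES ESE ESE ES ESE ES ESE ESE ES ESE ESE ES ESE ES ESE ESE ES ESE ES ESE — and concatenate.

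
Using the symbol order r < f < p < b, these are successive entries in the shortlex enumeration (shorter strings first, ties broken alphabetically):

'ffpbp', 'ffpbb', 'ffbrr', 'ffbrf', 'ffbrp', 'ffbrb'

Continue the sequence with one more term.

ffbfr

Treat ffbrb as a base-4 numeral over the given alphabet and add one, carrying through any trailing b's.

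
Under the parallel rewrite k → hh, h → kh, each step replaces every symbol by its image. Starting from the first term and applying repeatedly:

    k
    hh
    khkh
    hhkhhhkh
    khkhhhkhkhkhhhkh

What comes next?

hhkhhhkhkhkhhhkhhhkhhhkhkhkhhhkh

Replace each of the 16 characters of khkhhhkhkhkhhhkh in place — hh kh hh kh kh kh hh kh hh kh hh kh kh kh hh kh — and concatenate.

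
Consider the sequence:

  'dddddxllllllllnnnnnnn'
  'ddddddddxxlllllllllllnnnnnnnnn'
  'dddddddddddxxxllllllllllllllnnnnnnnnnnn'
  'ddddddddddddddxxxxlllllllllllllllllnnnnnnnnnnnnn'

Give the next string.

Term n consists of 3n-1 d's, followed by n-1 x's, followed by 3n+2 l's, followed by 2n+3 n's, where the shown terms are n = 2, 3, 4, 5.
For the next term, n = 6, so the run lengths are 17, 5, 20, 15.

dddddddddddddddddxxxxxllllllllllllllllllllnnnnnnnnnnnnnnn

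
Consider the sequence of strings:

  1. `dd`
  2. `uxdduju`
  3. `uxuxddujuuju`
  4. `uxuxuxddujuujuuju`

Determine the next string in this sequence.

uxuxuxuxddujuujuujuuju

Every step adds ux to the front and uju to the end of the previous string.
So the next term is ux·uxuxuxddujuujuuju·uju.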